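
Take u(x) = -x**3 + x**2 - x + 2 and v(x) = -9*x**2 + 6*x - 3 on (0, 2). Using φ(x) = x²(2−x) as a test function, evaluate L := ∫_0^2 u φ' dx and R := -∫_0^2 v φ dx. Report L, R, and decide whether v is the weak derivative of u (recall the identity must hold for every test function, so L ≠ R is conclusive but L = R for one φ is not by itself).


LHS = 68/15, RHS = 68/5. No, v is not the weak derivative of u.

u(x) = -x**3 + x**2 - x + 2, classical derivative u'(x) = -3*x**2 + 2*x - 1.
φ(x) = x²(2−x), so φ'(x) = x*(4 - 3*x).
Note φ(0) = φ(2) = 0, so the boundary term u·φ vanishes.
LHS = ∫_0^2 u(x) φ'(x) dx = ∫_0^2 (3*x^5 - 7*x^4 + 7*x^3 - 10*x^2 + 8*x) dx. Term by term:
  ∫_0^2 3*x^5 dx = 32;  ∫_0^2 -7*x^4 dx = -224/5;  ∫_0^2 7*x^3 dx = 28;
  ∫_0^2 -10*x^2 dx = -80/3;  ∫_0^2 8*x dx = 16.
Sum: 32 − 224/5 + 28 − 80/3 + 16 = 68/15.
So LHS = 68/15.
∫_0^2 v(x) φ(x) dx = ∫_0^2 (9*x^5 - 24*x^4 + 15*x^3 - 6*x^2) dx. Term by term:
  ∫_0^2 9*x^5 dx = 96;  ∫_0^2 -24*x^4 dx = -768/5;  ∫_0^2 15*x^3 dx = 60;
  ∫_0^2 -6*x^2 dx = -16.
Sum: 96 − 768/5 + 60 − 16 = -68/5.
So RHS = -∫_0^2 v(x) φ(x) dx = 68/5.
LHS − RHS = -136/15 ≠ 0, so the identity fails.
(For a valid weak derivative the identity must hold for EVERY test function, in particular this one. The failure shows v is NOT the weak derivative of u.)
Correct weak derivative would be u'(x) = -3*x**2 + 2*x - 1.


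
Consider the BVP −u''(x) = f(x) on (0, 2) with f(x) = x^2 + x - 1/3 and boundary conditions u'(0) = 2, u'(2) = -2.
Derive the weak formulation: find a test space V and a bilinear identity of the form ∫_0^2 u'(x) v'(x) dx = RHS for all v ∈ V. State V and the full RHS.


V = H^1(0, 2) (v unrestricted at boundary; u is determined up to an additive constant); weak form: ∫_0^2 u'v' dx = ∫_0^2 (x^2 + x - 1/3) v dx − 2·v(2) − 2·v(0) for all v ∈ V.

Multiply both sides by a test function v and integrate from 0 to 2:
  ∫_0^2 −u''(x) v(x) dx = ∫_0^2 f(x) v(x) dx.
Integrate the LHS by parts once:
  ∫_0^2 −u'' v dx = −[u'(x) v(x)]_0^2 + ∫_0^2 u'(x) v'(x) dx.
Thus ∫_0^2 u'(x) v'(x) dx = ∫_0^2 f(x) v(x) dx + [u'(x) v(x)]_0^2.
Choose V so that boundary terms are either known or forced to vanish.
u has inhomogeneous Neumann u'(0) = 2, u'(2) = -2. [u' v]_0^2 = (-2)·v(2) − (2)·v(0) = − 2·v(2) − 2·v(0). Take V = H^1(0, 2); boundary term becomes part of RHS.
Weak formulation: find u (satisfying any essential BC) such that ∫_0^2 u'(x) v'(x) dx = ∫_0^2 f v dx − 2·v(2) − 2·v(0) for all v ∈ V (Neumann data are natural BCs: they enter the RHS as boundary terms).
Substituting f(x) = x^2 + x - 1/3, the right-hand side is ∫_0^2 (x^2 + x - 1/3) v dx − 2·v(2) − 2·v(0).
Compatibility check (pure Neumann): taking v ≡ 1 ∈ V gives 0 = ∫_0^2 f dx + (-2) − (2), i.e. ∫_0^2 f dx must equal u'(0) − u'(2) = 4. Indeed ∫_0^2 (x^2 + x - 1/3) dx = 4, so the data are compatible. The solution is then unique only up to an additive constant (fix it e.g. by requiring ∫_0^2 u dx = 0).


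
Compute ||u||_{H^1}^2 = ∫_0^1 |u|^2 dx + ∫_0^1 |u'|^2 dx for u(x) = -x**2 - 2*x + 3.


||u||_{H^1}^2 = 193/15

The H^1 norm (squared) on an interval (0, L) is
  ||u||_{H^1}^2 = ∫_0^L u(x)^2 dx + ∫_0^L u'(x)^2 dx.
Compute u'(x) = -2*x - 2.
Then u(x)^2 = x**4 + 4*x**3 - 2*x**2 - 12*x + 9 and u'(x)^2 = 4*x**2 + 8*x + 4.
Integrate each monomial from 0 to 1 using ∫_0^1 c·x^n dx = c·1^(n+1)/(n+1):
  ∫_0^1 u(x)^2 dx = ∫_0^1 (x^4 + 4*x^3 - 2*x^2 - 12*x + 9) dx. Term by term:
    ∫_0^1 x^4 dx = 1/5;  ∫_0^1 4*x^3 dx = 1;  ∫_0^1 -2*x^2 dx = -2/3;
    ∫_0^1 -12*x dx = -6;  ∫_0^1 9 dx = 9.
  Sum: 1/5 + 1 − 2/3 − 6 + 9 = 53/15.
  ∫_0^1 u'(x)^2 dx = ∫_0^1 (4*x^2 + 8*x + 4) dx. Term by term:
    ∫_0^1 4*x^2 dx = 4/3;  ∫_0^1 8*x dx = 4;  ∫_0^1 4 dx = 4.
  Sum: 4/3 + 4 + 4 = 28/3.
Adding: ||u||_{H^1}^2 = 53/15 + 28/3 = 193/15.


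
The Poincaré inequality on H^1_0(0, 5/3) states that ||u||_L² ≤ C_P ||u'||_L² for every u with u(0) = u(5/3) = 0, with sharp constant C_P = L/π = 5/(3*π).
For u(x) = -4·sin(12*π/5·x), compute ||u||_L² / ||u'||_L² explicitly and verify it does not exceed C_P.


||u||_L² / ||u'||_L² = 5/(12*π) < C_P = 5/(3*π).

u(x) = -4·sin(12*π/5·x), so u'(x) = -48*π*cos(12*π*x/5)/5.
Writing u(x) = A·sin(kπx/L) with A = -4 and k = 4, use ∫_0^L sin²(kπx/L) dx = L/2 and ∫_0^L cos²(kπx/L) dx = L/2.
u² = 16·sin²(12*π/5·x) and (u')² = 2304*π^2/25·cos²(12*π/5·x), and each of sin², cos² integrates to L/2 = 5/6 over (0, 5/3).
∫_0^5/3 u² dx = 40/3, so ||u||_L² = 2*sqrt(30)/3.
∫_0^5/3 (u')² dx = 384*π^2/5, so ||u'||_L² = 8*sqrt(30)*π/5.
Ratio ||u||_L² / ||u'||_L² = 5/(12*π).
Sharp Poincaré constant on H^1_0(0, 5/3) is C_P = L/π = 5/(3*π), achieved by sin(3*π/5·x).
This is the k = 4 harmonic; the ratio L/(kπ) is strictly less than C_P = L/π, consistent with the sharp inequality ||u||_L² ≤ C_P ||u'||_L².


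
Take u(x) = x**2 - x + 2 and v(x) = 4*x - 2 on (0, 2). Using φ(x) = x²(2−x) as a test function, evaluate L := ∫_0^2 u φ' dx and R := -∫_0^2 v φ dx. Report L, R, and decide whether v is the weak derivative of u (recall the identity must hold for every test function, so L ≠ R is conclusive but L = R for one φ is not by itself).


LHS = -28/15, RHS = -56/15. No, v is not the weak derivative of u.

u(x) = x**2 - x + 2, classical derivative u'(x) = 2*x - 1.
φ(x) = x²(2−x), so φ'(x) = x*(4 - 3*x).
Note φ(0) = φ(2) = 0, so the boundary term u·φ vanishes.
LHS = ∫_0^2 u(x) φ'(x) dx = ∫_0^2 (-3*x^4 + 7*x^3 - 10*x^2 + 8*x) dx. Term by term:
  ∫_0^2 -3*x^4 dx = -96/5;  ∫_0^2 7*x^3 dx = 28;  ∫_0^2 -10*x^2 dx = -80/3;
  ∫_0^2 8*x dx = 16.
Sum: -96/5 + 28 − 80/3 + 16 = -28/15.
So LHS = -28/15.
∫_0^2 v(x) φ(x) dx = ∫_0^2 (-4*x^4 + 10*x^3 - 4*x^2) dx. Term by term:
  ∫_0^2 -4*x^4 dx = -128/5;  ∫_0^2 10*x^3 dx = 40;  ∫_0^2 -4*x^2 dx = -32/3.
Sum: -128/5 + 40 − 32/3 = 56/15.
So RHS = -∫_0^2 v(x) φ(x) dx = -56/15.
LHS − RHS = 28/15 ≠ 0, so the identity fails.
(For a valid weak derivative the identity must hold for EVERY test function, in particular this one. The failure shows v is NOT the weak derivative of u.)
Correct weak derivative would be u'(x) = 2*x - 1.


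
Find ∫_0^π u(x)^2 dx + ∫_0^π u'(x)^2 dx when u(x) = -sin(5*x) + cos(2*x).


||u||_{H^1(0,π)}^2 = -100/21 + 31*π/2

u'(x) = -2*sin(2*x) - 5*cos(5*x).
Expand u² and (u')² and integrate term by term on (0, π), using: for integers n ≥ 1, ∫_0^π sin²(nx) dx = ∫_0^π cos²(nx) dx = π/2; for n ≠ n', ∫_0^π sin(nx)sin(n'x) dx = ∫_0^π cos(nx)cos(n'x) dx = 0; and by product-to-sum, ∫_0^π sin(nx)cos(n'x) dx = ½∫_0^π [sin((n+n')x) + sin((n−n')x)] dx, which is 0 when n+n' is even and 2n/(n²−n'²) when n+n' is odd (it need not vanish on (0, π)).
  u² squared terms: (-1)²·∫sin(5x)² dx = 1·π/2 = π/2;  (1)²·∫cos(2x)² dx = 1·π/2 = π/2.
  u² cross terms: 2·(-1)·(1)·∫sin(5x)·cos(2x) dx = -2·(10/21) = -20/21.
  So ∫_0^π u² dx = π/2 + π/2 − 20/21 = -20/21 + π.
  (u')² squared terms: (-5)²·∫cos(5x)² dx = 25·π/2 = 25*π/2;  (-2)²·∫sin(2x)² dx = 4·π/2 = 2*π.
  (u')² cross terms: 2·(-5)·(-2)·∫cos(5x)·sin(2x) dx = 20·(-4/21) = -80/21.
  So ∫_0^π (u')² dx = 25*π/2 + 2*π − 80/21 = -80/21 + 29*π/2.
||u||_{H^1}^2 = (-20/21 + π) + (-80/21 + 29*π/2) = -100/21 + 31*π/2.


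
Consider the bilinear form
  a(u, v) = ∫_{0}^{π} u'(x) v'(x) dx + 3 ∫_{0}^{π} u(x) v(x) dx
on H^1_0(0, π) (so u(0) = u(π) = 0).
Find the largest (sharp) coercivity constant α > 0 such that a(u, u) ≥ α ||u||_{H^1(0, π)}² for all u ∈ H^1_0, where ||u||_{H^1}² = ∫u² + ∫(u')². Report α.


α = 1

Coercivity of a(·,·) on H^1_0(0, π) means a(u, u) ≥ α ||u||_{H^1}² for every u ∈ H^1_0.
The interval has length L = π, and Poincaré/coercivity depend only on L. Here a(u, u) = ∫(u')² + (3)·∫u².
Here c = 3 ≥ 1, so a(u,u) = ∫(u')² + c∫u² ≥ ∫(u')² + ∫u² = ||u||_{H^1}², i.e. α = 1 works. No larger α is possible: a(u,u) ≥ α||u||_{H^1}² means (1−α)∫(u')² ≥ (α−c)∫u², and for the modes u_n = sin(nπ(x−x₀)/L) (x₀ the left endpoint) one has ∫u_n²/∫(u_n')² = (L/(nπ))² → 0, so a(u_n,u_n)/||u_n||_{H^1}² → 1. Hence the optimal constant is α = 1.
Therefore α = 1.


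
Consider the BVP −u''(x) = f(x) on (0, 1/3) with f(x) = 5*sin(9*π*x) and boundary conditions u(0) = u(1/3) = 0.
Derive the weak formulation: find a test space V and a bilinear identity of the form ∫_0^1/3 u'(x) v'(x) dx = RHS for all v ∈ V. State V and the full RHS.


V = H^1_0(0, 1/3) (so v(0) = v(1/3) = 0); weak form: ∫_0^1/3 u'v' dx = ∫_0^1/3 (5*sin(9*π*x)) v dx for all v ∈ V.

Multiply both sides by a test function v and integrate from 0 to 1/3:
  ∫_0^1/3 −u''(x) v(x) dx = ∫_0^1/3 f(x) v(x) dx.
Integrate the LHS by parts once:
  ∫_0^1/3 −u'' v dx = −[u'(x) v(x)]_0^1/3 + ∫_0^1/3 u'(x) v'(x) dx.
Thus ∫_0^1/3 u'(x) v'(x) dx = ∫_0^1/3 f(x) v(x) dx + [u'(x) v(x)]_0^1/3.
Choose V so that boundary terms are either known or forced to vanish.
u is Dirichlet: u(0) = u(1/3) = 0. Let V = H^1_0(0, 1/3); then v(0) = v(1/3) = 0, and [u' v]_0^1/3 = 0.
Weak formulation: find u (satisfying any essential BC) such that ∫_0^1/3 u'(x) v'(x) dx = ∫_0^1/3 f v dx for all v ∈ V.
Substituting f(x) = 5*sin(9*π*x), the right-hand side is ∫_0^1/3 (5*sin(9*π*x)) v dx.


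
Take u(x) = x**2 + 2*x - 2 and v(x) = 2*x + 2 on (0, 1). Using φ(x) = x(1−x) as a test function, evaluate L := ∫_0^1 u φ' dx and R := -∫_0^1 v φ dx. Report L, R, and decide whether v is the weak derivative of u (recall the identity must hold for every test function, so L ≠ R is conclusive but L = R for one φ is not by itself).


LHS = -1/2, RHS = -1/2. Yes, v = u' weakly.

u(x) = x**2 + 2*x - 2, classical derivative u'(x) = 2*x + 2.
φ(x) = x(1−x), so φ'(x) = 1 - 2*x.
Note φ(0) = φ(1) = 0, so the boundary term u·φ vanishes.
LHS = ∫_0^1 u(x) φ'(x) dx = ∫_0^1 (-2*x^3 - 3*x^2 + 6*x - 2) dx. Term by term:
  ∫_0^1 -2*x^3 dx = -1/2;  ∫_0^1 -3*x^2 dx = -1;  ∫_0^1 6*x dx = 3;
  ∫_0^1 -2 dx = -2.
Sum: -1/2 − 1 + 3 − 2 = -1/2.
So LHS = -1/2.
∫_0^1 v(x) φ(x) dx = ∫_0^1 (-2*x^3 + 2*x) dx. Term by term:
  ∫_0^1 -2*x^3 dx = -1/2;  ∫_0^1 2*x dx = 1.
Sum: -1/2 + 1 = 1/2.
So RHS = -∫_0^1 v(x) φ(x) dx = -1/2.
LHS = RHS, so the identity holds for this test φ.
Moreover u is smooth here and v(x) = u'(x) = 2*x + 2 pointwise, so the identity holds for every test function. Hence v is the weak derivative of u.


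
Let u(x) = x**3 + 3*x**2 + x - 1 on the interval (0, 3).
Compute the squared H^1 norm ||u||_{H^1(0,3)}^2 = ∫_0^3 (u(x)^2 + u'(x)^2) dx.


||u||_{H^1}^2 = 22452/7

The H^1 norm (squared) on an interval (0, L) is
  ||u||_{H^1}^2 = ∫_0^L u(x)^2 dx + ∫_0^L u'(x)^2 dx.
Compute u'(x) = 3*x**2 + 6*x + 1.
Then u(x)^2 = x**6 + 6*x**5 + 11*x**4 + 4*x**3 - 5*x**2 - 2*x + 1 and u'(x)^2 = 9*x**4 + 36*x**3 + 42*x**2 + 12*x + 1.
Integrate each monomial from 0 to 3 using ∫_0^3 c·x^n dx = c·3^(n+1)/(n+1):
  ∫_0^3 u(x)^2 dx = ∫_0^3 (x^6 + 6*x^5 + 11*x^4 + 4*x^3 - 5*x^2 - 2*x + 1) dx. Term by term:
    ∫_0^3 x^6 dx = 2187/7;  ∫_0^3 6*x^5 dx = 729;  ∫_0^3 11*x^4 dx = 2673/5;
    ∫_0^3 4*x^3 dx = 81;  ∫_0^3 -5*x^2 dx = -45;  ∫_0^3 -2*x dx = -9;
    ∫_0^3 1 dx = 3.
  Sum: 2187/7 + 729 + 2673/5 + 81 − 45 − 9 + 3 = 56211/35.
  ∫_0^3 u'(x)^2 dx = ∫_0^3 (9*x^4 + 36*x^3 + 42*x^2 + 12*x + 1) dx. Term by term:
    ∫_0^3 9*x^4 dx = 2187/5;  ∫_0^3 36*x^3 dx = 729;  ∫_0^3 42*x^2 dx = 378;
    ∫_0^3 12*x dx = 54;  ∫_0^3 1 dx = 3.
  Sum: 2187/5 + 729 + 378 + 54 + 3 = 8007/5.
Adding: ||u||_{H^1}^2 = 56211/35 + 8007/5 = 22452/7.


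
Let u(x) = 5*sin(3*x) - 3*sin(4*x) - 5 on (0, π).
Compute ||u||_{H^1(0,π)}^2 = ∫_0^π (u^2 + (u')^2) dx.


||u||_{H^1(0,π)}^2 = -100/3 + 453*π/2

u'(x) = 15*cos(3*x) - 12*cos(4*x).
Expand u² and (u')² and integrate term by term on (0, π), using: for integers n ≥ 1, ∫_0^π sin²(nx) dx = ∫_0^π cos²(nx) dx = π/2; for n ≠ n', ∫_0^π sin(nx)sin(n'x) dx = ∫_0^π cos(nx)cos(n'x) dx = 0; and by product-to-sum, ∫_0^π sin(nx)cos(n'x) dx = ½∫_0^π [sin((n+n')x) + sin((n−n')x)] dx, which is 0 when n+n' is even and 2n/(n²−n'²) when n+n' is odd (it need not vanish on (0, π)). For the constant mode: ∫_0^π 1 dx = π, ∫_0^π cos(nx) dx = 0, ∫_0^π sin(nx) dx = (1−(−1)^n)/n.
  u² squared terms: (-5)²·∫1 dx = 25·π = 25*π;  (-3)²·∫sin(4x)² dx = 9·π/2 = 9*π/2;  (5)²·∫sin(3x)² dx = 25·π/2 = 25*π/2.
  u² cross terms: 2·(-5)·(-3)·∫1·sin(4x) dx = 30·(0) = 0;  2·(-5)·(5)·∫1·sin(3x) dx = -50·(2/3) = -100/3;  2·(-3)·(5)·∫sin(4x)·sin(3x) dx = -30·(0) = 0.
  So ∫_0^π u² dx = 25*π + 9*π/2 + 25*π/2 + 0 − 100/3 + 0 = -100/3 + 42*π.
  (u')² squared terms: (-12)²·∫cos(4x)² dx = 144·π/2 = 72*π;  (15)²·∫cos(3x)² dx = 225·π/2 = 225*π/2.
  (u')² cross terms: 2·(-12)·(15)·∫cos(4x)·cos(3x) dx = -360·(0) = 0.
  So ∫_0^π (u')² dx = 72*π + 225*π/2 + 0 = 369*π/2.
||u||_{H^1}^2 = (-100/3 + 42*π) + (369*π/2) = -100/3 + 453*π/2.


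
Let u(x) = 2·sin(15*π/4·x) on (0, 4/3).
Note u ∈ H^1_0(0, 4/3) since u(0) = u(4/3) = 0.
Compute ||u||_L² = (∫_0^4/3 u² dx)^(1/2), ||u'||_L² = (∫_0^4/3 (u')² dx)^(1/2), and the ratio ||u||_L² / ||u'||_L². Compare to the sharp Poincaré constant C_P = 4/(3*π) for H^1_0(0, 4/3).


||u||_L² / ||u'||_L² = 4/(15*π) < C_P = 4/(3*π).

u(x) = 2·sin(15*π/4·x), so u'(x) = 15*π*cos(15*π*x/4)/2.
Writing u(x) = A·sin(kπx/L) with A = 2 and k = 5, use ∫_0^L sin²(kπx/L) dx = L/2 and ∫_0^L cos²(kπx/L) dx = L/2.
u² = 4·sin²(15*π/4·x) and (u')² = 225*π^2/4·cos²(15*π/4·x), and each of sin², cos² integrates to L/2 = 2/3 over (0, 4/3).
∫_0^4/3 u² dx = 8/3, so ||u||_L² = 2*sqrt(6)/3.
∫_0^4/3 (u')² dx = 75*π^2/2, so ||u'||_L² = 5*sqrt(6)*π/2.
Ratio ||u||_L² / ||u'||_L² = 4/(15*π).
Sharp Poincaré constant on H^1_0(0, 4/3) is C_P = L/π = 4/(3*π), achieved by sin(3*π/4·x).
This is the k = 5 harmonic; the ratio L/(kπ) is strictly less than C_P = L/π, consistent with the sharp inequality ||u||_L² ≤ C_P ||u'||_L².


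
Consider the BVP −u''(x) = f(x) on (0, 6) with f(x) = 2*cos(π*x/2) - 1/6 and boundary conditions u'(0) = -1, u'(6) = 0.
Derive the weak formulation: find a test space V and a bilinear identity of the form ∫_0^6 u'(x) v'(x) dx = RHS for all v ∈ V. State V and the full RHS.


V = H^1(0, 6) (v unrestricted at boundary; u is determined up to an additive constant); weak form: ∫_0^6 u'v' dx = ∫_0^6 (2*cos(π*x/2) - 1/6) v dx + v(0) for all v ∈ V.

Multiply both sides by a test function v and integrate from 0 to 6:
  ∫_0^6 −u''(x) v(x) dx = ∫_0^6 f(x) v(x) dx.
Integrate the LHS by parts once:
  ∫_0^6 −u'' v dx = −[u'(x) v(x)]_0^6 + ∫_0^6 u'(x) v'(x) dx.
Thus ∫_0^6 u'(x) v'(x) dx = ∫_0^6 f(x) v(x) dx + [u'(x) v(x)]_0^6.
Choose V so that boundary terms are either known or forced to vanish.
u has inhomogeneous Neumann u'(0) = -1, u'(6) = 0. [u' v]_0^6 = (0)·v(6) − (-1)·v(0) = v(0). Take V = H^1(0, 6); boundary term becomes part of RHS.
Weak formulation: find u (satisfying any essential BC) such that ∫_0^6 u'(x) v'(x) dx = ∫_0^6 f v dx + v(0) for all v ∈ V (Neumann data are natural BCs: they enter the RHS as boundary terms).
Substituting f(x) = 2*cos(π*x/2) - 1/6, the right-hand side is ∫_0^6 (2*cos(π*x/2) - 1/6) v dx + v(0).
Compatibility check (pure Neumann): taking v ≡ 1 ∈ V gives 0 = ∫_0^6 f dx + (0) − (-1), i.e. ∫_0^6 f dx must equal u'(0) − u'(6) = -1. Indeed ∫_0^6 (2*cos(π*x/2) - 1/6) dx = -1, so the data are compatible. The solution is then unique only up to an additive constant (fix it e.g. by requiring ∫_0^6 u dx = 0).


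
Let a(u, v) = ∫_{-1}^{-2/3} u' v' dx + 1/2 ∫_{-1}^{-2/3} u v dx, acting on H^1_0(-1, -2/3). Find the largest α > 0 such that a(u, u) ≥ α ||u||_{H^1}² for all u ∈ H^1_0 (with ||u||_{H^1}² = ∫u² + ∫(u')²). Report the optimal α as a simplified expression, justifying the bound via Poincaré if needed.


α = (1 + 18*π^2)/(2*(1 + 9*π^2))

Coercivity of a(·,·) on H^1_0(-1, -2/3) means a(u, u) ≥ α ||u||_{H^1}² for every u ∈ H^1_0.
The interval has length L = 1/3, and Poincaré/coercivity depend only on L. Here a(u, u) = ∫(u')² + (1/2)·∫u².
Here 0 < c = 1/2 < 1. The condition a(u,u) ≥ α||u||_{H^1}² reads (1−α)∫(u')² ≥ (α−c)∫u². Any admissible α is ≤ 1 (rapidly oscillating u have ∫u²/∫(u')² → 0), and α = 1 would force 0 ≥ (1−c)∫u², impossible since c < 1; so 1−α > 0. By the sharp Poincaré inequality on H^1_0 of an interval of length L, ∫(u')² ≥ (π/L)²∫u² with equality for the first sine mode sin(π(x−x₀)/L) (x₀ the left endpoint), so the inequality holds for all u iff (1−α)(π/L)² ≥ α − c, i.e. α ≤ ((π/L)² + c)/((π/L)² + 1) = (1 + c(L/π)²)/(1 + (L/π)²). With (π/L)² = 9*π^2 and c = 1/2, the largest admissible constant is α = ((π/L)² + c)/((π/L)² + 1).
Simplifying, α = (1 + 18*π^2)/(2*(1 + 9*π^2)).


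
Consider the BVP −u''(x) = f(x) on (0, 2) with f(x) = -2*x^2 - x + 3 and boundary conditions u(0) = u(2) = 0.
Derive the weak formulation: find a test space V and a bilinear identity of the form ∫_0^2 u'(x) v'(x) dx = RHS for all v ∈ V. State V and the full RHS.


V = H^1_0(0, 2) (so v(0) = v(2) = 0); weak form: ∫_0^2 u'v' dx = ∫_0^2 (-2*x^2 - x + 3) v dx for all v ∈ V.

Multiply both sides by a test function v and integrate from 0 to 2:
  ∫_0^2 −u''(x) v(x) dx = ∫_0^2 f(x) v(x) dx.
Integrate the LHS by parts once:
  ∫_0^2 −u'' v dx = −[u'(x) v(x)]_0^2 + ∫_0^2 u'(x) v'(x) dx.
Thus ∫_0^2 u'(x) v'(x) dx = ∫_0^2 f(x) v(x) dx + [u'(x) v(x)]_0^2.
Choose V so that boundary terms are either known or forced to vanish.
u is Dirichlet: u(0) = u(2) = 0. Let V = H^1_0(0, 2); then v(0) = v(2) = 0, and [u' v]_0^2 = 0.
Weak formulation: find u (satisfying any essential BC) such that ∫_0^2 u'(x) v'(x) dx = ∫_0^2 f v dx for all v ∈ V.
Substituting f(x) = -2*x^2 - x + 3, the right-hand side is ∫_0^2 (-2*x^2 - x + 3) v dx.


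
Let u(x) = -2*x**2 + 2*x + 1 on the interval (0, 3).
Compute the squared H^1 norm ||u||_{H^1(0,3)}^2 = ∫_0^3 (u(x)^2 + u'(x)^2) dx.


||u||_{H^1}^2 = 687/5

The H^1 norm (squared) on an interval (0, L) is
  ||u||_{H^1}^2 = ∫_0^L u(x)^2 dx + ∫_0^L u'(x)^2 dx.
Compute u'(x) = 2 - 4*x.
Then u(x)^2 = 4*x**4 - 8*x**3 + 4*x + 1 and u'(x)^2 = 16*x**2 - 16*x + 4.
Integrate each monomial from 0 to 3 using ∫_0^3 c·x^n dx = c·3^(n+1)/(n+1):
  ∫_0^3 u(x)^2 dx = ∫_0^3 (4*x^4 - 8*x^3 + 4*x + 1) dx. Term by term:
    ∫_0^3 4*x^4 dx = 972/5;  ∫_0^3 -8*x^3 dx = -162;  ∫_0^3 4*x dx = 18;
    ∫_0^3 1 dx = 3.
  Sum: 972/5 − 162 + 18 + 3 = 267/5.
  ∫_0^3 u'(x)^2 dx = ∫_0^3 (16*x^2 - 16*x + 4) dx. Term by term:
    ∫_0^3 16*x^2 dx = 144;  ∫_0^3 -16*x dx = -72;  ∫_0^3 4 dx = 12.
  Sum: 144 − 72 + 12 = 84.
Adding: ||u||_{H^1}^2 = 267/5 + 84 = 687/5.


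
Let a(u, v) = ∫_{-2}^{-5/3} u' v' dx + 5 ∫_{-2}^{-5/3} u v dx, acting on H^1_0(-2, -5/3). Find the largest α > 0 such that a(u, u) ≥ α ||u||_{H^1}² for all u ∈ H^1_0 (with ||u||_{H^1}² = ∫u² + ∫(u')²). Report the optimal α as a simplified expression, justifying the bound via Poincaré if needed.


α = 1

Coercivity of a(·,·) on H^1_0(-2, -5/3) means a(u, u) ≥ α ||u||_{H^1}² for every u ∈ H^1_0.
The interval has length L = 1/3, and Poincaré/coercivity depend only on L. Here a(u, u) = ∫(u')² + (5)·∫u².
Here c = 5 ≥ 1, so a(u,u) = ∫(u')² + c∫u² ≥ ∫(u')² + ∫u² = ||u||_{H^1}², i.e. α = 1 works. No larger α is possible: a(u,u) ≥ α||u||_{H^1}² means (1−α)∫(u')² ≥ (α−c)∫u², and for the modes u_n = sin(nπ(x−x₀)/L) (x₀ the left endpoint) one has ∫u_n²/∫(u_n')² = (L/(nπ))² → 0, so a(u_n,u_n)/||u_n||_{H^1}² → 1. Hence the optimal constant is α = 1.
Therefore α = 1.


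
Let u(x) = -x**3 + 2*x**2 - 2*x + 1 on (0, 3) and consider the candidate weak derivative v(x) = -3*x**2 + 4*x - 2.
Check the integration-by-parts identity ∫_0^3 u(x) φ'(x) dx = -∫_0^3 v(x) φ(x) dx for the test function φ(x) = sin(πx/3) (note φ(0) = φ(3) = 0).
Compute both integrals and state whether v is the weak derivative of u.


LHS = -324/π^3 + 57/π, RHS = -324/π^3 + 57/π. Yes, v = u' weakly.

u(x) = -x**3 + 2*x**2 - 2*x + 1, classical derivative u'(x) = -3*x**2 + 4*x - 2.
φ(x) = sin(πx/3), so φ'(x) = π*cos(π*x/3)/3.
Note φ(0) = φ(3) = 0, so the boundary term u·φ vanishes.
LHS = ∫_0^3 u(x) φ'(x) dx = ∫_0^3 (-π*x^3*cos(π*x/3)/3 + 2*π*x^2*cos(π*x/3)/3 - 2*π*x*cos(π*x/3)/3 + π*cos(π*x/3)/3) dx. Term by term:
  ∫_0^3 π*cos(π*x/3)/3 dx = 0;  ∫_0^3 -2*π*x*cos(π*x/3)/3 dx = 12/π;  ∫_0^3 -π*x^3*cos(π*x/3)/3 dx = -324/π^3 + 81/π;
  ∫_0^3 2*π*x^2*cos(π*x/3)/3 dx = -36/π.
Sum: 0 + 12/π + -324/π^3 + 81/π − 36/π = -324/π^3 + 57/π.
So LHS = -324/π^3 + 57/π.
∫_0^3 v(x) φ(x) dx = ∫_0^3 (-3*x^2*sin(π*x/3) + 4*x*sin(π*x/3) - 2*sin(π*x/3)) dx. Term by term:
  ∫_0^3 -2*sin(π*x/3) dx = -12/π;  ∫_0^3 -3*x^2*sin(π*x/3) dx = -81/π + 324/π^3;  ∫_0^3 4*x*sin(π*x/3) dx = 36/π.
Sum: -12/π + -81/π + 324/π^3 + 36/π = -57/π + 324/π^3.
So RHS = -∫_0^3 v(x) φ(x) dx = -324/π^3 + 57/π.
LHS = RHS, so the identity holds for this test φ.
Moreover u is smooth here and v(x) = u'(x) = -3*x**2 + 4*x - 2 pointwise, so the identity holds for every test function. Hence v is the weak derivative of u.


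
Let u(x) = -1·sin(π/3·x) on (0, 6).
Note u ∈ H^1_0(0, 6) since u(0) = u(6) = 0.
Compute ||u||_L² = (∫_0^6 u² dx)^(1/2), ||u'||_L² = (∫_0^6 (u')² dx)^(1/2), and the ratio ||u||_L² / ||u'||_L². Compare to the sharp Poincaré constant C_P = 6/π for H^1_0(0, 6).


||u||_L² / ||u'||_L² = 3/π < C_P = 6/π.

u(x) = -1·sin(π/3·x), so u'(x) = -π*cos(π*x/3)/3.
Writing u(x) = A·sin(kπx/L) with A = -1 and k = 2, use ∫_0^L sin²(kπx/L) dx = L/2 and ∫_0^L cos²(kπx/L) dx = L/2.
u² = 1·sin²(π/3·x) and (u')² = π^2/9·cos²(π/3·x), and each of sin², cos² integrates to L/2 = 3 over (0, 6).
∫_0^6 u² dx = 3, so ||u||_L² = sqrt(3).
∫_0^6 (u')² dx = π^2/3, so ||u'||_L² = sqrt(3)*π/3.
Ratio ||u||_L² / ||u'||_L² = 3/π.
Sharp Poincaré constant on H^1_0(0, 6) is C_P = L/π = 6/π, achieved by sin(π/6·x).
This is the k = 2 harmonic; the ratio L/(kπ) is strictly less than C_P = L/π, consistent with the sharp inequality ||u||_L² ≤ C_P ||u'||_L².


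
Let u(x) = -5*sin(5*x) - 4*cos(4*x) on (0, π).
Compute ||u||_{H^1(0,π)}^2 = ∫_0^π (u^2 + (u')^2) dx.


||u||_{H^1(0,π)}^2 = 6800/9 + 461*π

u'(x) = 16*sin(4*x) - 25*cos(5*x).
Expand u² and (u')² and integrate term by term on (0, π), using: for integers n ≥ 1, ∫_0^π sin²(nx) dx = ∫_0^π cos²(nx) dx = π/2; for n ≠ n', ∫_0^π sin(nx)sin(n'x) dx = ∫_0^π cos(nx)cos(n'x) dx = 0; and by product-to-sum, ∫_0^π sin(nx)cos(n'x) dx = ½∫_0^π [sin((n+n')x) + sin((n−n')x)] dx, which is 0 when n+n' is even and 2n/(n²−n'²) when n+n' is odd (it need not vanish on (0, π)).
  u² squared terms: (-5)²·∫sin(5x)² dx = 25·π/2 = 25*π/2;  (-4)²·∫cos(4x)² dx = 16·π/2 = 8*π.
  u² cross terms: 2·(-5)·(-4)·∫sin(5x)·cos(4x) dx = 40·(10/9) = 400/9.
  So ∫_0^π u² dx = 25*π/2 + 8*π + 400/9 = 400/9 + 41*π/2.
  (u')² squared terms: (-25)²·∫cos(5x)² dx = 625·π/2 = 625*π/2;  (16)²·∫sin(4x)² dx = 256·π/2 = 128*π.
  (u')² cross terms: 2·(-25)·(16)·∫cos(5x)·sin(4x) dx = -800·(-8/9) = 6400/9.
  So ∫_0^π (u')² dx = 625*π/2 + 128*π + 6400/9 = 6400/9 + 881*π/2.
||u||_{H^1}^2 = (400/9 + 41*π/2) + (6400/9 + 881*π/2) = 6800/9 + 461*π.


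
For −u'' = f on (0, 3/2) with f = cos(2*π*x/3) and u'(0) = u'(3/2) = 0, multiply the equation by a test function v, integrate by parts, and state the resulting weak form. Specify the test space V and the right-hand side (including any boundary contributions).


V = H^1(0, 3/2) (no boundary constraint on v; u is determined up to an additive constant); weak form: ∫_0^3/2 u'v' dx = ∫_0^3/2 (cos(2*π*x/3)) v dx for all v ∈ V.

Multiply both sides by a test function v and integrate from 0 to 3/2:
  ∫_0^3/2 −u''(x) v(x) dx = ∫_0^3/2 f(x) v(x) dx.
Integrate the LHS by parts once:
  ∫_0^3/2 −u'' v dx = −[u'(x) v(x)]_0^3/2 + ∫_0^3/2 u'(x) v'(x) dx.
Thus ∫_0^3/2 u'(x) v'(x) dx = ∫_0^3/2 f(x) v(x) dx + [u'(x) v(x)]_0^3/2.
Choose V so that boundary terms are either known or forced to vanish.
u has homogeneous Neumann: u'(0) = u'(3/2) = 0. So [u' v]_0^3/2 = 0·v(3/2) − 0·v(0) = 0 for any v; take V = H^1(0, 3/2).
Weak formulation: find u (satisfying any essential BC) such that ∫_0^3/2 u'(x) v'(x) dx = ∫_0^3/2 f v dx for all v ∈ V (homogeneous Neumann, so boundary terms vanish).
Substituting f(x) = cos(2*π*x/3), the right-hand side is ∫_0^3/2 (cos(2*π*x/3)) v dx.
Compatibility check (pure Neumann): taking v ≡ 1 ∈ V gives 0 = ∫_0^3/2 f dx + (0) − (0), i.e. ∫_0^3/2 f dx must equal u'(0) − u'(3/2) = 0. Indeed ∫_0^3/2 (cos(2*π*x/3)) dx = 0, so the data are compatible. The solution is then unique only up to an additive constant (fix it e.g. by requiring ∫_0^3/2 u dx = 0).


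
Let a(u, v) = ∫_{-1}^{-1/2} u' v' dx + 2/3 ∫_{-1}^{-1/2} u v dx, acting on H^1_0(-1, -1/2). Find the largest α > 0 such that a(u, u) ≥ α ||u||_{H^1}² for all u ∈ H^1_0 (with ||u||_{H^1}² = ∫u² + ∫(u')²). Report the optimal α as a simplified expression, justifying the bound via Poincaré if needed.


α = 2*(1 + 6*π^2)/(3*(1 + 4*π^2))

Coercivity of a(·,·) on H^1_0(-1, -1/2) means a(u, u) ≥ α ||u||_{H^1}² for every u ∈ H^1_0.
The interval has length L = 1/2, and Poincaré/coercivity depend only on L. Here a(u, u) = ∫(u')² + (2/3)·∫u².
Here 0 < c = 2/3 < 1. The condition a(u,u) ≥ α||u||_{H^1}² reads (1−α)∫(u')² ≥ (α−c)∫u². Any admissible α is ≤ 1 (rapidly oscillating u have ∫u²/∫(u')² → 0), and α = 1 would force 0 ≥ (1−c)∫u², impossible since c < 1; so 1−α > 0. By the sharp Poincaré inequality on H^1_0 of an interval of length L, ∫(u')² ≥ (π/L)²∫u² with equality for the first sine mode sin(π(x−x₀)/L) (x₀ the left endpoint), so the inequality holds for all u iff (1−α)(π/L)² ≥ α − c, i.e. α ≤ ((π/L)² + c)/((π/L)² + 1) = (1 + c(L/π)²)/(1 + (L/π)²). With (π/L)² = 4*π^2 and c = 2/3, the largest admissible constant is α = ((π/L)² + c)/((π/L)² + 1).
Simplifying, α = 2*(1 + 6*π^2)/(3*(1 + 4*π^2)).


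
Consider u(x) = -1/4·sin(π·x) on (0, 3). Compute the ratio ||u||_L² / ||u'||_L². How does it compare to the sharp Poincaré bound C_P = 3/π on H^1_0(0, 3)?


||u||_L² / ||u'||_L² = 1/π < C_P = 3/π.

u(x) = -1/4·sin(π·x), so u'(x) = -π*cos(π*x)/4.
Writing u(x) = A·sin(kπx/L) with A = -1/4 and k = 3, use ∫_0^L sin²(kπx/L) dx = L/2 and ∫_0^L cos²(kπx/L) dx = L/2.
u² = 1/16·sin²(π·x) and (u')² = π^2/16·cos²(π·x), and each of sin², cos² integrates to L/2 = 3/2 over (0, 3).
∫_0^3 u² dx = 3/32, so ||u||_L² = sqrt(6)/8.
∫_0^3 (u')² dx = 3*π^2/32, so ||u'||_L² = sqrt(6)*π/8.
Ratio ||u||_L² / ||u'||_L² = 1/π.
Sharp Poincaré constant on H^1_0(0, 3) is C_P = L/π = 3/π, achieved by sin(π/3·x).
This is the k = 3 harmonic; the ratio L/(kπ) is strictly less than C_P = L/π, consistent with the sharp inequality ||u||_L² ≤ C_P ||u'||_L².


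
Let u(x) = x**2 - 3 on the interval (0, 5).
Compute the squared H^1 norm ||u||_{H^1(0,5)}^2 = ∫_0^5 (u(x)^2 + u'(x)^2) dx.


||u||_{H^1}^2 = 1760/3

The H^1 norm (squared) on an interval (0, L) is
  ||u||_{H^1}^2 = ∫_0^L u(x)^2 dx + ∫_0^L u'(x)^2 dx.
Compute u'(x) = 2*x.
Then u(x)^2 = x**4 - 6*x**2 + 9 and u'(x)^2 = 4*x**2.
Integrate each monomial from 0 to 5 using ∫_0^5 c·x^n dx = c·5^(n+1)/(n+1):
  ∫_0^5 u(x)^2 dx = ∫_0^5 (x^4 - 6*x^2 + 9) dx. Term by term:
    ∫_0^5 x^4 dx = 625;  ∫_0^5 -6*x^2 dx = -250;  ∫_0^5 9 dx = 45.
  Sum: 625 − 250 + 45 = 420.
  ∫_0^5 u'(x)^2 dx = ∫_0^5 (4*x^2) dx. Term by term:
    ∫_0^5 4*x^2 dx = 500/3.
Adding: ||u||_{H^1}^2 = 420 + 500/3 = 1760/3.


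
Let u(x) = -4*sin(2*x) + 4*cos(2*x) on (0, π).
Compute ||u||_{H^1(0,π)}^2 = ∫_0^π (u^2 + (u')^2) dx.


||u||_{H^1(0,π)}^2 = 80*π

u'(x) = -8*sin(2*x) - 8*cos(2*x).
Expand u² and (u')² and integrate term by term on (0, π), using: for integers n ≥ 1, ∫_0^π sin²(nx) dx = ∫_0^π cos²(nx) dx = π/2; for n ≠ n', ∫_0^π sin(nx)sin(n'x) dx = ∫_0^π cos(nx)cos(n'x) dx = 0; and by product-to-sum, ∫_0^π sin(nx)cos(n'x) dx = ½∫_0^π [sin((n+n')x) + sin((n−n')x)] dx, which is 0 when n+n' is even and 2n/(n²−n'²) when n+n' is odd (it need not vanish on (0, π)).
  u² squared terms: (-4)²·∫sin(2x)² dx = 16·π/2 = 8*π;  (4)²·∫cos(2x)² dx = 16·π/2 = 8*π.
  u² cross terms: 2·(-4)·(4)·∫sin(2x)·cos(2x) dx = -32·(0) = 0.
  So ∫_0^π u² dx = 8*π + 8*π + 0 = 16*π.
  (u')² squared terms: (-8)²·∫cos(2x)² dx = 64·π/2 = 32*π;  (-8)²·∫sin(2x)² dx = 64·π/2 = 32*π.
  (u')² cross terms: 2·(-8)·(-8)·∫cos(2x)·sin(2x) dx = 128·(0) = 0.
  So ∫_0^π (u')² dx = 32*π + 32*π + 0 = 64*π.
||u||_{H^1}^2 = (16*π) + (64*π) = 80*π.


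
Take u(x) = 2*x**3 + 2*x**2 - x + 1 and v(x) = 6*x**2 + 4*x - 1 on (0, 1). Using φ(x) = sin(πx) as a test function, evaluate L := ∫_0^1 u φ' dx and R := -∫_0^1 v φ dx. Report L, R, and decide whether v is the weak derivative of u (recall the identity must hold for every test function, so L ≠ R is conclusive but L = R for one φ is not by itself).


LHS = -8/π + 24/π^3, RHS = -8/π + 24/π^3. Yes, v = u' weakly.

u(x) = 2*x**3 + 2*x**2 - x + 1, classical derivative u'(x) = 6*x**2 + 4*x - 1.
φ(x) = sin(πx), so φ'(x) = π*cos(π*x).
Note φ(0) = φ(1) = 0, so the boundary term u·φ vanishes.
LHS = ∫_0^1 u(x) φ'(x) dx = ∫_0^1 (2*π*x^3*cos(π*x) + 2*π*x^2*cos(π*x) - π*x*cos(π*x) + π*cos(π*x)) dx. Term by term:
  ∫_0^1 π*cos(π*x) dx = 0;  ∫_0^1 -π*x*cos(π*x) dx = 2/π;  ∫_0^1 2*π*x^2*cos(π*x) dx = -4/π;
  ∫_0^1 2*π*x^3*cos(π*x) dx = -6/π + 24/π^3.
Sum: 0 + 2/π − 4/π + -6/π + 24/π^3 = -8/π + 24/π^3.
So LHS = -8/π + 24/π^3.
∫_0^1 v(x) φ(x) dx = ∫_0^1 (6*x^2*sin(π*x) + 4*x*sin(π*x) - sin(π*x)) dx. Term by term:
  ∫_0^1 -sin(π*x) dx = -2/π;  ∫_0^1 4*x*sin(π*x) dx = 4/π;  ∫_0^1 6*x^2*sin(π*x) dx = -24/π^3 + 6/π.
Sum: -2/π + 4/π + -24/π^3 + 6/π = -24/π^3 + 8/π.
So RHS = -∫_0^1 v(x) φ(x) dx = -8/π + 24/π^3.
LHS = RHS, so the identity holds for this test φ.
Moreover u is smooth here and v(x) = u'(x) = 6*x**2 + 4*x - 1 pointwise, so the identity holds for every test function. Hence v is the weak derivative of u.


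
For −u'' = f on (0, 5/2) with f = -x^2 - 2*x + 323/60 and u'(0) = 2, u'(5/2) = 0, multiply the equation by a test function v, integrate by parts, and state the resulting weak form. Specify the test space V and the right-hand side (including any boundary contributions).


V = H^1(0, 5/2) (v unrestricted at boundary; u is determined up to an additive constant); weak form: ∫_0^5/2 u'v' dx = ∫_0^5/2 (-x^2 - 2*x + 323/60) v dx − 2·v(0) for all v ∈ V.

Multiply both sides by a test function v and integrate from 0 to 5/2:
  ∫_0^5/2 −u''(x) v(x) dx = ∫_0^5/2 f(x) v(x) dx.
Integrate the LHS by parts once:
  ∫_0^5/2 −u'' v dx = −[u'(x) v(x)]_0^5/2 + ∫_0^5/2 u'(x) v'(x) dx.
Thus ∫_0^5/2 u'(x) v'(x) dx = ∫_0^5/2 f(x) v(x) dx + [u'(x) v(x)]_0^5/2.
Choose V so that boundary terms are either known or forced to vanish.
u has inhomogeneous Neumann u'(0) = 2, u'(5/2) = 0. [u' v]_0^5/2 = (0)·v(5/2) − (2)·v(0) = − 2·v(0). Take V = H^1(0, 5/2); boundary term becomes part of RHS.
Weak formulation: find u (satisfying any essential BC) such that ∫_0^5/2 u'(x) v'(x) dx = ∫_0^5/2 f v dx − 2·v(0) for all v ∈ V (Neumann data are natural BCs: they enter the RHS as boundary terms).
Substituting f(x) = -x^2 - 2*x + 323/60, the right-hand side is ∫_0^5/2 (-x^2 - 2*x + 323/60) v dx − 2·v(0).
Compatibility check (pure Neumann): taking v ≡ 1 ∈ V gives 0 = ∫_0^5/2 f dx + (0) − (2), i.e. ∫_0^5/2 f dx must equal u'(0) − u'(5/2) = 2. Indeed ∫_0^5/2 (-x^2 - 2*x + 323/60) dx = 2, so the data are compatible. The solution is then unique only up to an additive constant (fix it e.g. by requiring ∫_0^5/2 u dx = 0).


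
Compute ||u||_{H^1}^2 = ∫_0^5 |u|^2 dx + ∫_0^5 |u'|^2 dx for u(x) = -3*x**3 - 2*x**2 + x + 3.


||u||_{H^1}^2 = 7911425/42

The H^1 norm (squared) on an interval (0, L) is
  ||u||_{H^1}^2 = ∫_0^L u(x)^2 dx + ∫_0^L u'(x)^2 dx.
Compute u'(x) = -9*x**2 - 4*x + 1.
Then u(x)^2 = 9*x**6 + 12*x**5 - 2*x**4 - 22*x**3 - 11*x**2 + 6*x + 9 and u'(x)^2 = 81*x**4 + 72*x**3 - 2*x**2 - 8*x + 1.
Integrate each monomial from 0 to 5 using ∫_0^5 c·x^n dx = c·5^(n+1)/(n+1):
  ∫_0^5 u(x)^2 dx = ∫_0^5 (9*x^6 + 12*x^5 - 2*x^4 - 22*x^3 - 11*x^2 + 6*x + 9) dx. Term by term:
    ∫_0^5 9*x^6 dx = 703125/7;  ∫_0^5 12*x^5 dx = 31250;  ∫_0^5 -2*x^4 dx = -1250;
    ∫_0^5 -22*x^3 dx = -6875/2;  ∫_0^5 -11*x^2 dx = -1375/3;  ∫_0^5 6*x dx = 75;
    ∫_0^5 9 dx = 45.
  Sum: 703125/7 + 31250 − 1250 − 6875/2 − 1375/3 + 75 + 45 = 5320165/42.
  ∫_0^5 u'(x)^2 dx = ∫_0^5 (81*x^4 + 72*x^3 - 2*x^2 - 8*x + 1) dx. Term by term:
    ∫_0^5 81*x^4 dx = 50625;  ∫_0^5 72*x^3 dx = 11250;  ∫_0^5 -2*x^2 dx = -250/3;
    ∫_0^5 -8*x dx = -100;  ∫_0^5 1 dx = 5.
  Sum: 50625 + 11250 − 250/3 − 100 + 5 = 185090/3.
Adding: ||u||_{H^1}^2 = 5320165/42 + 185090/3 = 7911425/42.


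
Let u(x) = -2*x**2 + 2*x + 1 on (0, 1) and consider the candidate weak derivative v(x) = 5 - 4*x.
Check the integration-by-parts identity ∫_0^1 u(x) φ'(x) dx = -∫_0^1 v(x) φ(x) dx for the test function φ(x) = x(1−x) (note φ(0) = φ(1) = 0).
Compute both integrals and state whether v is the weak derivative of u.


LHS = 0, RHS = -1/2. No, v is not the weak derivative of u.

u(x) = -2*x**2 + 2*x + 1, classical derivative u'(x) = 2 - 4*x.
φ(x) = x(1−x), so φ'(x) = 1 - 2*x.
Note φ(0) = φ(1) = 0, so the boundary term u·φ vanishes.
LHS = ∫_0^1 u(x) φ'(x) dx = ∫_0^1 (4*x^3 - 6*x^2 + 1) dx. Term by term:
  ∫_0^1 4*x^3 dx = 1;  ∫_0^1 -6*x^2 dx = -2;  ∫_0^1 1 dx = 1.
Sum: 1 − 2 + 1 = 0.
So LHS = 0.
∫_0^1 v(x) φ(x) dx = ∫_0^1 (4*x^3 - 9*x^2 + 5*x) dx. Term by term:
  ∫_0^1 4*x^3 dx = 1;  ∫_0^1 -9*x^2 dx = -3;  ∫_0^1 5*x dx = 5/2.
Sum: 1 − 3 + 5/2 = 1/2.
So RHS = -∫_0^1 v(x) φ(x) dx = -1/2.
LHS − RHS = 1/2 ≠ 0, so the identity fails.
(For a valid weak derivative the identity must hold for EVERY test function, in particular this one. The failure shows v is NOT the weak derivative of u.)
Correct weak derivative would be u'(x) = 2 - 4*x.


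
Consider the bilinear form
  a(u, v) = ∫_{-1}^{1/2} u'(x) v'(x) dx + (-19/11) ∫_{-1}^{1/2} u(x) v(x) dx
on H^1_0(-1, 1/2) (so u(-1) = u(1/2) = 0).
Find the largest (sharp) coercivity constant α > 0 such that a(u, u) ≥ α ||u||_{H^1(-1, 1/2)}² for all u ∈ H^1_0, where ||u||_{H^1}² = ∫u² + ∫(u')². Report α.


α = (-171 + 44*π^2)/(11*(9 + 4*π^2))

Coercivity of a(·,·) on H^1_0(-1, 1/2) means a(u, u) ≥ α ||u||_{H^1}² for every u ∈ H^1_0.
The interval has length L = 3/2, and Poincaré/coercivity depend only on L. Here a(u, u) = ∫(u')² + (-19/11)·∫u².
Here c = -19/11 < 0 with |c| < (π/L)² = 4*π^2/9, so coercivity still holds. The condition a(u,u) ≥ α||u||_{H^1}² reads (1−α)∫(u')² ≥ (α−c)∫u². Any admissible α is ≤ 1 (rapidly oscillating u have ∫u²/∫(u')² → 0), and α = 1 would force 0 ≥ (1−c)∫u², impossible since c < 1; so 1−α > 0. By the sharp Poincaré inequality on H^1_0 of an interval of length L, ∫(u')² ≥ (π/L)²∫u² with equality for the first sine mode sin(π(x−x₀)/L) (x₀ the left endpoint), so the inequality holds for all u iff (1−α)(π/L)² ≥ α − c, i.e. α ≤ ((π/L)² + c)/((π/L)² + 1) = (1 + c(L/π)²)/(1 + (L/π)²). (Direct route, valid since c ≤ 0: Poincaré gives c∫u² ≥ c(L/π)²∫(u')², so a(u,u) ≥ (1 + c(L/π)²)∫(u')², while ||u||_{H^1}² ≤ (1 + (L/π)²)∫(u')²; dividing yields the same α.) With (π/L)² = 4*π^2/9 and c = -19/11, the largest admissible constant is α = ((π/L)² + c)/((π/L)² + 1).
Simplifying, α = (-171 + 44*π^2)/(11*(9 + 4*π^2)).


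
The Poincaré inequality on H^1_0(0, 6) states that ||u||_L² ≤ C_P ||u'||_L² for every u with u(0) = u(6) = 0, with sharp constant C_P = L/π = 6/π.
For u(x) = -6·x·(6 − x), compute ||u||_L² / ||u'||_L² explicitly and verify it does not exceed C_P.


||u||_L² / ||u'||_L² = 3*sqrt(10)/5 < C_P = 6/π.

u(x) = -6·x·(6 − x), so u'(x) = 12*x - 36.
u(x) = -6·x·(6 − x) vanishes at x = 0 and x = 6, so u ∈ H^1_0(0, 6). Differentiate via the product rule and integrate the resulting polynomials term by term.
  ∫_0^6 u² dx = ∫_0^6 (36*x^4 - 432*x^3 + 1296*x^2) dx. Term by term:
    ∫_0^6 36*x^4 dx = 279936/5;  ∫_0^6 -432*x^3 dx = -139968;  ∫_0^6 1296*x^2 dx = 93312.
  Sum: 279936/5 − 139968 + 93312 = 46656/5.
  ∫_0^6 (u')² dx = ∫_0^6 (144*x^2 - 864*x + 1296) dx. Term by term:
    ∫_0^6 144*x^2 dx = 10368;  ∫_0^6 -864*x dx = -15552;  ∫_0^6 1296 dx = 7776.
  Sum: 10368 − 15552 + 7776 = 2592.
∫_0^6 u² dx = 46656/5, so ||u||_L² = 216*sqrt(5)/5.
∫_0^6 (u')² dx = 2592, so ||u'||_L² = 36*sqrt(2).
Ratio ||u||_L² / ||u'||_L² = 3*sqrt(10)/5.
Sharp Poincaré constant on H^1_0(0, 6) is C_P = L/π = 6/π, achieved by sin(π/6·x).
A polynomial bump cannot attain the sharp Poincaré constant (only the first sine eigenfunction does), so the ratio is strictly less than C_P, consistent with ||u||_L² ≤ C_P ||u'||_L².


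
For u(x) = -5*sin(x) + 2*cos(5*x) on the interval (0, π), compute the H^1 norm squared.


||u||_{H^1(0,π)}^2 = 77*π

u'(x) = -10*sin(5*x) - 5*cos(x).
Expand u² and (u')² and integrate term by term on (0, π), using: for integers n ≥ 1, ∫_0^π sin²(nx) dx = ∫_0^π cos²(nx) dx = π/2; for n ≠ n', ∫_0^π sin(nx)sin(n'x) dx = ∫_0^π cos(nx)cos(n'x) dx = 0; and by product-to-sum, ∫_0^π sin(nx)cos(n'x) dx = ½∫_0^π [sin((n+n')x) + sin((n−n')x)] dx, which is 0 when n+n' is even and 2n/(n²−n'²) when n+n' is odd (it need not vanish on (0, π)).
  u² squared terms: (-5)²·∫sin(x)² dx = 25·π/2 = 25*π/2;  (2)²·∫cos(5x)² dx = 4·π/2 = 2*π.
  u² cross terms: 2·(-5)·(2)·∫sin(x)·cos(5x) dx = -20·(0) = 0.
  So ∫_0^π u² dx = 25*π/2 + 2*π + 0 = 29*π/2.
  (u')² squared terms: (-10)²·∫sin(5x)² dx = 100·π/2 = 50*π;  (-5)²·∫cos(x)² dx = 25·π/2 = 25*π/2.
  (u')² cross terms: 2·(-10)·(-5)·∫sin(5x)·cos(x) dx = 100·(0) = 0.
  So ∫_0^π (u')² dx = 50*π + 25*π/2 + 0 = 125*π/2.
||u||_{H^1}^2 = (29*π/2) + (125*π/2) = 77*π.


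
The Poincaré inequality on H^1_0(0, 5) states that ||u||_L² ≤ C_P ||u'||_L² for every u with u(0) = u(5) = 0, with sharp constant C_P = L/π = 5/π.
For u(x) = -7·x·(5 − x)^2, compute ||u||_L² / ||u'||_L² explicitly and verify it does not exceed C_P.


||u||_L² / ||u'||_L² = 5*sqrt(14)/14 < C_P = 5/π.

u(x) = -7·x·(5 − x)^2, so u'(x) = 7*(5 - 3*x)*(x - 5).
u(x) = -7·x·(5 − x)^2 vanishes at x = 0 and x = 5, so u ∈ H^1_0(0, 5). Differentiate via the product rule and integrate the resulting polynomials term by term.
  ∫_0^5 u² dx = ∫_0^5 (49*x^6 - 980*x^5 + 7350*x^4 - 24500*x^3 + 30625*x^2) dx. Term by term:
    ∫_0^5 49*x^6 dx = 546875;  ∫_0^5 -980*x^5 dx = -7656250/3;  ∫_0^5 7350*x^4 dx = 4593750;
    ∫_0^5 -24500*x^3 dx = -3828125;  ∫_0^5 30625*x^2 dx = 3828125/3.
  Sum: 546875 − 7656250/3 + 4593750 − 3828125 + 3828125/3 = 109375/3.
  ∫_0^5 (u')² dx = ∫_0^5 (441*x^4 - 5880*x^3 + 26950*x^2 - 49000*x + 30625) dx. Term by term:
    ∫_0^5 441*x^4 dx = 275625;  ∫_0^5 -5880*x^3 dx = -918750;  ∫_0^5 26950*x^2 dx = 3368750/3;
    ∫_0^5 -49000*x dx = -612500;  ∫_0^5 30625 dx = 153125.
  Sum: 275625 − 918750 + 3368750/3 − 612500 + 153125 = 61250/3.
∫_0^5 u² dx = 109375/3, so ||u||_L² = 125*sqrt(21)/3.
∫_0^5 (u')² dx = 61250/3, so ||u'||_L² = 175*sqrt(6)/3.
Ratio ||u||_L² / ||u'||_L² = 5*sqrt(14)/14.
Sharp Poincaré constant on H^1_0(0, 5) is C_P = L/π = 5/π, achieved by sin(π/5·x).
A polynomial bump cannot attain the sharp Poincaré constant (only the first sine eigenfunction does), so the ratio is strictly less than C_P, consistent with ||u||_L² ≤ C_P ||u'||_L².
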